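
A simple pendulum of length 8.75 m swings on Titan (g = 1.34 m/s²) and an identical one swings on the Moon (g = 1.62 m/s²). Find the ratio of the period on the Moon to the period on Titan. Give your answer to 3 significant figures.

T ∝ 1/√g, so T₂/T₁ = √(g₁/g₂) = √(1.34/1.62) = 0.909.

0.909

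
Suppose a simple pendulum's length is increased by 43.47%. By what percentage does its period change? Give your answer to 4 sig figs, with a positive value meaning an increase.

T ∝ √L, so T'/T = √(1.4347) = 1.1978.
Percentage change in T = (1.1978 − 1) × 100% = 19.78%.

19.78%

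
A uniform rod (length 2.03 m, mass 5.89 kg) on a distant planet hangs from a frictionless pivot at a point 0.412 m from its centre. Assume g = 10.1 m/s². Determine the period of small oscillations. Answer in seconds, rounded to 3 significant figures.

2.21 s

For a physical pendulum T = 2π√(I/(mgd)), with d = 0.4120 m from pivot to centre of mass.
I_cm = mL²/12 = 5.89 × 2.03²/12 = 2.023 kg·m²; I = I_cm + md² = 2.023 + 5.89 × 0.4120² = 3.022 kg·m².
T = 2π√(3.022/(5.89 × 10.1 × 0.4120)) = 2.21 s.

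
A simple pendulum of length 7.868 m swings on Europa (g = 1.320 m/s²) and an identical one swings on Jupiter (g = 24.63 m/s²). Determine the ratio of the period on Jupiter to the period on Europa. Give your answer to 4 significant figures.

T ∝ 1/√g, so T₂/T₁ = √(g₁/g₂) = √(1.320/24.63) = 0.2315.

0.2315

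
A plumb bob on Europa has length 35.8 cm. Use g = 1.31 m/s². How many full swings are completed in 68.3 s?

T = 2π√(L/g) = 2π√(0.358/1.31) = 3.285 s.
Number of complete oscillations = ⌊68.3/3.285⌋ = ⌊20.79⌋ = 20.

20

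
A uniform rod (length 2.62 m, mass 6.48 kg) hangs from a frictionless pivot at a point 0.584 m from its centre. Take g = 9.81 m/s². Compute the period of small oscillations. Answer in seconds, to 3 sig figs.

2.51 s

For a physical pendulum T = 2π√(I/(mgd)), with d = 0.5840 m from pivot to centre of mass.
I_cm = mL²/12 = 6.48 × 2.62²/12 = 3.707 kg·m²; I = I_cm + md² = 3.707 + 6.48 × 0.5840² = 5.917 kg·m².
T = 2π√(5.917/(6.48 × 9.81 × 0.5840)) = 2.51 s.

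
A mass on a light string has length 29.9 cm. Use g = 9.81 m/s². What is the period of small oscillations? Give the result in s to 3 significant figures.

T = 2π√(L/g) = 2π√(0.299/9.81) = 2π × 0.1746 = 1.10 s.

1.10 s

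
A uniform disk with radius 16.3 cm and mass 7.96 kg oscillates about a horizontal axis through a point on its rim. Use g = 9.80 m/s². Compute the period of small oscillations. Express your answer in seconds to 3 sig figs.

I_cm = ½mr² = 0.1057 kg·m². The pivot is at distance d = 0.163 m from the centre of mass.
By the parallel-axis theorem, I = I_cm + md² = 0.1057 + 0.2115 = 0.3172 kg·m².
T = 2π√(I/(mgd)) = 2π√(0.3172/(7.96 × 9.80 × 0.163)) = 0.992 s.

0.992 s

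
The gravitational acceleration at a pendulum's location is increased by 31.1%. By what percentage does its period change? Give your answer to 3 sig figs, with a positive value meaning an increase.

T ∝ 1/√g, so T'/T = 1/√(1.311) = 0.8734.
Percentage change in T = (0.8734 − 1) × 100% = -12.7%.

-12.7%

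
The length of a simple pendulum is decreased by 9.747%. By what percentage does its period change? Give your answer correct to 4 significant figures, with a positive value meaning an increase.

-4.998%

T ∝ √L, so T'/T = √(0.90253) = 0.95002.
Percentage change in T = (0.95002 − 1) × 100% = -4.998%.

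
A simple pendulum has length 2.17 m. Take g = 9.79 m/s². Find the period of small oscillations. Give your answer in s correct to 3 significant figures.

T = 2π√(L/g) = 2π√(2.17/9.79) = 2π × 0.4708 = 2.96 s.

2.96 s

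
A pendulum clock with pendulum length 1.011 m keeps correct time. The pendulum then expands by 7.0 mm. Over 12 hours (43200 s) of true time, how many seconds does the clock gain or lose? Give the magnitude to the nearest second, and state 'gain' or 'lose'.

lose 149 s

T ∝ √L, so T'/T = √(1.01800/1.011) = 1.00346.
In 43200 s of true time the clock registers 43200/1.00346 = 43051.2 s, so it loses 149 s.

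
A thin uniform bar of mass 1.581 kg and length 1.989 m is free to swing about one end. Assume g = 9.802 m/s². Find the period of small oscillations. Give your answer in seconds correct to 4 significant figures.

2.311 s

For a physical pendulum T = 2π√(I/(mgd)), with d = 0.99450 m from pivot to centre of mass.
I_cm = mL²/12 = 1.581 × 1.989²/12 = 0.52122 kg·m²; I = I_cm + md² = 0.52122 + 1.581 × 0.99450² = 2.0849 kg·m².
T = 2π√(2.0849/(1.581 × 9.802 × 0.99450)) = 2.311 s.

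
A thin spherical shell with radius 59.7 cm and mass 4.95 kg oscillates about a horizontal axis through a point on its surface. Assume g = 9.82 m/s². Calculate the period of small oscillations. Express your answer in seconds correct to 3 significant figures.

2.00 s

I_cm = (2/3)mr² = 1.176 kg·m². The pivot is at distance d = 0.597 m from the centre of mass.
By the parallel-axis theorem, I = I_cm + md² = 1.176 + 1.764 = 2.940 kg·m².
T = 2π√(I/(mgd)) = 2π√(2.940/(4.95 × 9.82 × 0.597)) = 2.00 s.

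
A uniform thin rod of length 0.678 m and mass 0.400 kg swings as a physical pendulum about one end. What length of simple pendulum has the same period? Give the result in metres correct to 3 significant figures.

The equivalent simple-pendulum length is L_eq = I/(md), where I is about the pivot and d = 0.3390 m.
I_cm = (1/12)mL² = 0.01532 kg·m², so I = I_cm + md² = 0.01532 + 0.04597 = 0.06129 kg·m².
L_eq = 0.06129/(0.400 × 0.3390) = 0.452 m.

0.452 m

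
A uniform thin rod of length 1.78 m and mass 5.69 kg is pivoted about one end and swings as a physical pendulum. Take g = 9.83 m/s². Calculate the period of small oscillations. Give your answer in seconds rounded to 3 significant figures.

2.18 s

For a physical pendulum T = 2π√(I/(mgd)), with d = 0.8900 m from pivot to centre of mass.
I_cm = mL²/12 = 5.69 × 1.78²/12 = 1.502 kg·m²; I = I_cm + md² = 1.502 + 5.69 × 0.8900² = 6.009 kg·m².
T = 2π√(6.009/(5.69 × 9.83 × 0.8900)) = 2.18 s.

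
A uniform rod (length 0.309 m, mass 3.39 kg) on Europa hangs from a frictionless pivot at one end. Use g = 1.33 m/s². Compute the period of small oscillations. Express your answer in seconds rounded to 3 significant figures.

2.47 s

For a physical pendulum T = 2π√(I/(mgd)), with d = 0.1545 m from pivot to centre of mass.
I_cm = mL²/12 = 3.39 × 0.309²/12 = 0.02697 kg·m²; I = I_cm + md² = 0.02697 + 3.39 × 0.1545² = 0.1079 kg·m².
T = 2π√(0.1079/(3.39 × 1.33 × 0.1545)) = 2.47 s.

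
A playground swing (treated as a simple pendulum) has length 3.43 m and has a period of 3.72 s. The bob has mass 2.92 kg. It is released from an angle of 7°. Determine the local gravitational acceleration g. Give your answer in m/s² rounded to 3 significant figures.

9.79 m/s²

From T = 2π√(L/g), g = 4π²L/T² = 4π² × 3.43/3.720² = 9.79 m/s².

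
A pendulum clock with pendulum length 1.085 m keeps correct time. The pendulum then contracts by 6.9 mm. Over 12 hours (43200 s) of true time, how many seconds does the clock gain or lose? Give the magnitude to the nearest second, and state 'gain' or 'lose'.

T ∝ √L, so T'/T = √(1.07810/1.085) = 0.996815.
In 43200 s of true time the clock registers 43200/0.996815 = 43338.0 s, so it gains 138 s.

gain 138 s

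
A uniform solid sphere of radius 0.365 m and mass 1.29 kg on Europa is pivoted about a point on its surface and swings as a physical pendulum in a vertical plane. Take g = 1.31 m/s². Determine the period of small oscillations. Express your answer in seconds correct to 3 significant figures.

3.92 s

I_cm = (2/5)mr² = 0.06874 kg·m². The pivot is at distance d = 0.365 m from the centre of mass.
By the parallel-axis theorem, I = I_cm + md² = 0.06874 + 0.1719 = 0.2406 kg·m².
T = 2π√(I/(mgd)) = 2π√(0.2406/(1.29 × 1.31 × 0.365)) = 3.92 s.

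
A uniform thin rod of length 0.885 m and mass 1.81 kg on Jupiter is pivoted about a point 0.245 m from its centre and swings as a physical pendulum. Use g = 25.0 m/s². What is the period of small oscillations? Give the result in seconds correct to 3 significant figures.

For a physical pendulum T = 2π√(I/(mgd)), with d = 0.2450 m from pivot to centre of mass.
I_cm = mL²/12 = 1.81 × 0.885²/12 = 0.1181 kg·m²; I = I_cm + md² = 0.1181 + 1.81 × 0.2450² = 0.2268 kg·m².
T = 2π√(0.2268/(1.81 × 25.0 × 0.2450)) = 0.899 s.

0.899 s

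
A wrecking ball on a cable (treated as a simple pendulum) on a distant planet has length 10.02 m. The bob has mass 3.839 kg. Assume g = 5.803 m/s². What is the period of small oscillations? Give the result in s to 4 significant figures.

T = 2π√(L/g) = 2π√(10.02/5.803) = 2π × 1.3140 = 8.256 s.

8.256 s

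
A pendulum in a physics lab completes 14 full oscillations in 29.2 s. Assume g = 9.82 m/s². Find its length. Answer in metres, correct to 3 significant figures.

1.08 m

T = 29.2/14 = 2.086 s.
From T = 2π√(L/g), L = gT²/(4π²) = 9.82 × 2.086²/(4π²) = 1.08 m.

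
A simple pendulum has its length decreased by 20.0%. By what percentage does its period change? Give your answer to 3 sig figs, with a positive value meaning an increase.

-10.6%

T ∝ √L, so T'/T = √(0.8000) = 0.8944.
Percentage change in T = (0.8944 − 1) × 100% = -10.6%.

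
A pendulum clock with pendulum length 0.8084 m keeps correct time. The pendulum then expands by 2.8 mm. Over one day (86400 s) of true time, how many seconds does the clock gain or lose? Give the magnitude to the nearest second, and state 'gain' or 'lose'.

T ∝ √L, so T'/T = √(0.81120/0.8084) = 1.00173.
In 86400 s of true time the clock registers 86400/1.00173 = 86250.8 s, so it loses 149 s.

lose 149 s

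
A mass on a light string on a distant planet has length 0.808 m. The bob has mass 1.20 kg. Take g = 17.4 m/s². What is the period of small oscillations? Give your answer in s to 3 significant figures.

T = 2π√(L/g) = 2π√(0.808/17.4) = 2π × 0.2155 = 1.35 s.

1.35 s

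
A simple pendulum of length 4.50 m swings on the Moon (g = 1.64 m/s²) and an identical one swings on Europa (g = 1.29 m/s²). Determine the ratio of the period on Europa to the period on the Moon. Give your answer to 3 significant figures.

1.13

T ∝ 1/√g, so T₂/T₁ = √(g₁/g₂) = √(1.64/1.29) = 1.13.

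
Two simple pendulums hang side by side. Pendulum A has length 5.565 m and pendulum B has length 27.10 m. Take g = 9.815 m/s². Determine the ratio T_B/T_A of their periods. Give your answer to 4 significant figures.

T ∝ √L, so T_B/T_A = √(L_B/L_A) = √(27.10/5.565) = 2.207.

2.207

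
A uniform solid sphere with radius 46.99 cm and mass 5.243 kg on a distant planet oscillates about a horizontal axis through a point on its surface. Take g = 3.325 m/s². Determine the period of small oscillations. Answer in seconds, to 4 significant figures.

I_cm = (2/5)mr² = 0.46307 kg·m². The pivot is at distance d = 0.4699 m from the centre of mass.
By the parallel-axis theorem, I = I_cm + md² = 0.46307 + 1.1577 = 1.6208 kg·m².
T = 2π√(I/(mgd)) = 2π√(1.6208/(5.243 × 3.325 × 0.4699)) = 2.795 s.

2.795 s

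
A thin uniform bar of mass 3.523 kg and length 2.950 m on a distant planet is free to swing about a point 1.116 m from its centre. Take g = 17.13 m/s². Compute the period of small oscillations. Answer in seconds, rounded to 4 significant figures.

For a physical pendulum T = 2π√(I/(mgd)), with d = 1.1160 m from pivot to centre of mass.
I_cm = mL²/12 = 3.523 × 2.950²/12 = 2.5549 kg·m²; I = I_cm + md² = 2.5549 + 3.523 × 1.1160² = 6.9427 kg·m².
T = 2π√(6.9427/(3.523 × 17.13 × 1.1160)) = 2.017 s.

2.017 s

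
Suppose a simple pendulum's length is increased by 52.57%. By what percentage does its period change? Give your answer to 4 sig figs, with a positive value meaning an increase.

T ∝ √L, so T'/T = √(1.5257) = 1.2352.
Percentage change in T = (1.2352 − 1) × 100% = 23.52%.

23.52%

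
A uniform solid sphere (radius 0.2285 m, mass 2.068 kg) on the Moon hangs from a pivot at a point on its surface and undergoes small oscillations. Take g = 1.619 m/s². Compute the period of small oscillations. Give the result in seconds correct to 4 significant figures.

I_cm = (2/5)mr² = 0.043190 kg·m². The pivot is at distance d = 0.2285 m from the centre of mass.
By the parallel-axis theorem, I = I_cm + md² = 0.043190 + 0.10797 = 0.15116 kg·m².
T = 2π√(I/(mgd)) = 2π√(0.15116/(2.068 × 1.619 × 0.2285)) = 2.793 s.

2.793 s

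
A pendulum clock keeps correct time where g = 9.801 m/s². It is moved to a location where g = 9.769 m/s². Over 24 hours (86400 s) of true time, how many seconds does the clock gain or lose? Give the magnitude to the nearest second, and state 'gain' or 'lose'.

The clock's period scales as T ∝ 1/√g, so T'/T = √(9.801/9.769) = 1.00164.
In 86400 s of true time the clock registers 86400/1.00164 = 86258.8 s, so it loses 141 s.

lose 141 s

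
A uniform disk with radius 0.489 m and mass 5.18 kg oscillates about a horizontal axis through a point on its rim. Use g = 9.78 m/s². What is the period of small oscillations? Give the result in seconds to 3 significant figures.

1.72 s

I_cm = ½mr² = 0.6193 kg·m². The pivot is at distance d = 0.489 m from the centre of mass.
By the parallel-axis theorem, I = I_cm + md² = 0.6193 + 1.239 = 1.858 kg·m².
T = 2π√(I/(mgd)) = 2π√(1.858/(5.18 × 9.78 × 0.489)) = 1.72 s.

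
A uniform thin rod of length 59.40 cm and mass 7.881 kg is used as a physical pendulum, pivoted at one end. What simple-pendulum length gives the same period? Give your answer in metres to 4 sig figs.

The equivalent simple-pendulum length is L_eq = I/(md), where I is about the pivot and d = 0.29700 m.
I_cm = (1/12)mL² = 0.23173 kg·m², so I = I_cm + md² = 0.23173 + 0.69518 = 0.92690 kg·m².
L_eq = 0.92690/(7.881 × 0.29700) = 0.3960 m.

0.3960 m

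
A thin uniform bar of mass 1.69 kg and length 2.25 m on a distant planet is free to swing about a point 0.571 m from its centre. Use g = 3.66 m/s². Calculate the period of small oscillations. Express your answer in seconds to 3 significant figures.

3.76 s

For a physical pendulum T = 2π√(I/(mgd)), with d = 0.5710 m from pivot to centre of mass.
I_cm = mL²/12 = 1.69 × 2.25²/12 = 0.7130 kg·m²; I = I_cm + md² = 0.7130 + 1.69 × 0.5710² = 1.264 kg·m².
T = 2π√(1.264/(1.69 × 3.66 × 0.5710)) = 3.76 s.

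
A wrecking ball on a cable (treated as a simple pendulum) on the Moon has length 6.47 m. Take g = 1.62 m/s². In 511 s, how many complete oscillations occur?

T = 2π√(L/g) = 2π√(6.47/1.62) = 12.56 s.
Number of complete oscillations = ⌊511/12.56⌋ = ⌊40.70⌋ = 40.

40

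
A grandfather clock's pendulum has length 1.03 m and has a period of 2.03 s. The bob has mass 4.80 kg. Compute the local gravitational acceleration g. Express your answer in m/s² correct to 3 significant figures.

9.87 m/s²

From T = 2π√(L/g), g = 4π²L/T² = 4π² × 1.03/2.030² = 9.87 m/s².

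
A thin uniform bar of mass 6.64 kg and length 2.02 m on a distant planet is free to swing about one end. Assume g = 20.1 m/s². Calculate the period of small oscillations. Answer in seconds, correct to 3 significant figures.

1.63 s

For a physical pendulum T = 2π√(I/(mgd)), with d = 1.010 m from pivot to centre of mass.
I_cm = mL²/12 = 6.64 × 2.02²/12 = 2.258 kg·m²; I = I_cm + md² = 2.258 + 6.64 × 1.010² = 9.031 kg·m².
T = 2π√(9.031/(6.64 × 20.1 × 1.010)) = 1.63 s.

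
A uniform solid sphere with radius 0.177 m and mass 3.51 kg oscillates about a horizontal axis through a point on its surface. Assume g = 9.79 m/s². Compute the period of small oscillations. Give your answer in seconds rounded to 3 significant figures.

I_cm = (2/5)mr² = 0.04399 kg·m². The pivot is at distance d = 0.177 m from the centre of mass.
By the parallel-axis theorem, I = I_cm + md² = 0.04399 + 0.1100 = 0.1540 kg·m².
T = 2π√(I/(mgd)) = 2π√(0.1540/(3.51 × 9.79 × 0.177)) = 1.000 s.

1.000 s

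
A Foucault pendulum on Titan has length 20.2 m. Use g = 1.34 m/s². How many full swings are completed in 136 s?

T = 2π√(L/g) = 2π√(20.2/1.34) = 24.40 s.
Number of complete oscillations = ⌊136/24.40⌋ = ⌊5.575⌋ = 5.

5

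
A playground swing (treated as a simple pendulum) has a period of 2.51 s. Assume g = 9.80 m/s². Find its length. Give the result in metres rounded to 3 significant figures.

1.56 m

From T = 2π√(L/g), L = gT²/(4π²) = 9.80 × 2.510²/(4π²) = 1.56 m.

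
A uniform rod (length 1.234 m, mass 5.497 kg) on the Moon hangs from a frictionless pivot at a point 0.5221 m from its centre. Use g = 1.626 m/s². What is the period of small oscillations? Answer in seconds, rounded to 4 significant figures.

4.310 s

For a physical pendulum T = 2π√(I/(mgd)), with d = 0.52210 m from pivot to centre of mass.
I_cm = mL²/12 = 5.497 × 1.234²/12 = 0.69755 kg·m²; I = I_cm + md² = 0.69755 + 5.497 × 0.52210² = 2.1960 kg·m².
T = 2π√(2.1960/(5.497 × 1.626 × 0.52210)) = 4.310 s.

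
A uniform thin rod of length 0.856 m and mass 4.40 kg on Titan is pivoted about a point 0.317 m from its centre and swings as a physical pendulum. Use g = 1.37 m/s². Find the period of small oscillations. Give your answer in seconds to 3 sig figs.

3.83 s

For a physical pendulum T = 2π√(I/(mgd)), with d = 0.3170 m from pivot to centre of mass.
I_cm = mL²/12 = 4.40 × 0.856²/12 = 0.2687 kg·m²; I = I_cm + md² = 0.2687 + 4.40 × 0.3170² = 0.7108 kg·m².
T = 2π√(0.7108/(4.40 × 1.37 × 0.3170)) = 3.83 s.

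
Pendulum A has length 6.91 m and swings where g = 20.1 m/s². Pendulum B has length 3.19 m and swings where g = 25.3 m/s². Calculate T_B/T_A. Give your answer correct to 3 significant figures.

T = 2π√(L/g), so T_B/T_A = √((L_B/g_B)/(L_A/g_A)) = √((3.19/25.3)/(6.91/20.1)) = 0.606.

0.606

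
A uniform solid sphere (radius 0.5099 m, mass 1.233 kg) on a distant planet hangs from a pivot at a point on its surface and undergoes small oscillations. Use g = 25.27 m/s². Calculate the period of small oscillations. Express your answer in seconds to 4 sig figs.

I_cm = (2/5)mr² = 0.12823 kg·m². The pivot is at distance d = 0.5099 m from the centre of mass.
By the parallel-axis theorem, I = I_cm + md² = 0.12823 + 0.32058 = 0.44881 kg·m².
T = 2π√(I/(mgd)) = 2π√(0.44881/(1.233 × 25.27 × 0.5099)) = 1.056 s.

1.056 s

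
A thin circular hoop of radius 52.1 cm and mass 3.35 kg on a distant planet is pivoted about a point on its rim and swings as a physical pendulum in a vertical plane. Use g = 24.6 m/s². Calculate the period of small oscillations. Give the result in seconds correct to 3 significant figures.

I_cm = mr² = 0.9093 kg·m². The pivot is at distance d = 0.521 m from the centre of mass.
By the parallel-axis theorem, I = I_cm + md² = 0.9093 + 0.9093 = 1.819 kg·m².
T = 2π√(I/(mgd)) = 2π√(1.819/(3.35 × 24.6 × 0.521)) = 1.29 s.

1.29 s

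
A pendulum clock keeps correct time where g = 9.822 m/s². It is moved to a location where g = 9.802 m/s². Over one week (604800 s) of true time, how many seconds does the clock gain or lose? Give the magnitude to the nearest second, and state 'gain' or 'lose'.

lose 616 s

The clock's period scales as T ∝ 1/√g, so T'/T = √(9.822/9.802) = 1.00102.
In 604800 s of true time the clock registers 604800/1.00102 = 604183.9 s, so it loses 616 s.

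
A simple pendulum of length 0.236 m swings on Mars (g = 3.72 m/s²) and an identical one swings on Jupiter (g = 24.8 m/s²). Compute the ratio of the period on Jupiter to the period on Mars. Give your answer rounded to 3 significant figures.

T ∝ 1/√g, so T₂/T₁ = √(g₁/g₂) = √(3.72/24.8) = 0.387.

0.387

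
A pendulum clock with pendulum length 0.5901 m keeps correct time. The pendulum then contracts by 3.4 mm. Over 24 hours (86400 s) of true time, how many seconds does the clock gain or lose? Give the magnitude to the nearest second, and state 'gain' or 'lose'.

T ∝ √L, so T'/T = √(0.58670/0.5901) = 0.997115.
In 86400 s of true time the clock registers 86400/0.997115 = 86650.0 s, so it gains 250 s.

gain 250 s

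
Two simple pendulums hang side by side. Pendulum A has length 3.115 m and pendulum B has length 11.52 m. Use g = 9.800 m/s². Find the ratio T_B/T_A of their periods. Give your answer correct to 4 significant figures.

1.923

T ∝ √L, so T_B/T_A = √(L_B/L_A) = √(11.52/3.115) = 1.923.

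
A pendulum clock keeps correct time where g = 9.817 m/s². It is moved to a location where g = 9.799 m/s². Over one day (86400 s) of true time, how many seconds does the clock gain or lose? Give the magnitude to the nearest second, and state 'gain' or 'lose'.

lose 79 s

The clock's period scales as T ∝ 1/√g, so T'/T = √(9.817/9.799) = 1.00092.
In 86400 s of true time the clock registers 86400/1.00092 = 86320.8 s, so it loses 79 s.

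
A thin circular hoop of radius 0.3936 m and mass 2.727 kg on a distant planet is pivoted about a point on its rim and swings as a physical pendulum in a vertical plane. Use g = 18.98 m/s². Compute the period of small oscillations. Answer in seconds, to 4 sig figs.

1.280 s

I_cm = mr² = 0.42247 kg·m². The pivot is at distance d = 0.3936 m from the centre of mass.
By the parallel-axis theorem, I = I_cm + md² = 0.42247 + 0.42247 = 0.84494 kg·m².
T = 2π√(I/(mgd)) = 2π√(0.84494/(2.727 × 18.98 × 0.3936)) = 1.280 s.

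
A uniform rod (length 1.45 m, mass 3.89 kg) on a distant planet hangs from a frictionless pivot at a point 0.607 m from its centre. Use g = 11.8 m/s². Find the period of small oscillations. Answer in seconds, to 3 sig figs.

For a physical pendulum T = 2π√(I/(mgd)), with d = 0.6070 m from pivot to centre of mass.
I_cm = mL²/12 = 3.89 × 1.45²/12 = 0.6816 kg·m²; I = I_cm + md² = 0.6816 + 3.89 × 0.6070² = 2.115 kg·m².
T = 2π√(2.115/(3.89 × 11.8 × 0.6070)) = 1.73 s.

1.73 s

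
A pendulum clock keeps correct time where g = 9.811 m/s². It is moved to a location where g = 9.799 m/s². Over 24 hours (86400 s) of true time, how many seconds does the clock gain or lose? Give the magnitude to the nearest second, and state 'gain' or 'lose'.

The clock's period scales as T ∝ 1/√g, so T'/T = √(9.811/9.799) = 1.00061.
In 86400 s of true time the clock registers 86400/1.00061 = 86347.1 s, so it loses 53 s.

lose 53 s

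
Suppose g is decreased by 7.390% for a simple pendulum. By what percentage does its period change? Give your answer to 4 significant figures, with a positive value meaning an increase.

3.913%

T ∝ 1/√g, so T'/T = 1/√(0.92610) = 1.0391.
Percentage change in T = (1.0391 − 1) × 100% = 3.913%.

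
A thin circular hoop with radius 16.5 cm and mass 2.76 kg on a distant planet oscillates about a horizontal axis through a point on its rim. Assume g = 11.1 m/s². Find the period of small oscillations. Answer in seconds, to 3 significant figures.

I_cm = mr² = 0.07514 kg·m². The pivot is at distance d = 0.165 m from the centre of mass.
By the parallel-axis theorem, I = I_cm + md² = 0.07514 + 0.07514 = 0.1503 kg·m².
T = 2π√(I/(mgd)) = 2π√(0.1503/(2.76 × 11.1 × 0.165)) = 1.08 s.

1.08 s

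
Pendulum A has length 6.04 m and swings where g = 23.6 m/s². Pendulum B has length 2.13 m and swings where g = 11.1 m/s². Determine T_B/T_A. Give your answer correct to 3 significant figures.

T = 2π√(L/g), so T_B/T_A = √((L_B/g_B)/(L_A/g_A)) = √((2.13/11.1)/(6.04/23.6)) = 0.866.

0.866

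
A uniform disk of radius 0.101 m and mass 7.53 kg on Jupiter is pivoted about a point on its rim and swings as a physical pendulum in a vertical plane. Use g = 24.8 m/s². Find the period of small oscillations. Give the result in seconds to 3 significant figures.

0.491 s

I_cm = ½mr² = 0.03841 kg·m². The pivot is at distance d = 0.101 m from the centre of mass.
By the parallel-axis theorem, I = I_cm + md² = 0.03841 + 0.07681 = 0.1152 kg·m².
T = 2π√(I/(mgd)) = 2π√(0.1152/(7.53 × 24.8 × 0.101)) = 0.491 s.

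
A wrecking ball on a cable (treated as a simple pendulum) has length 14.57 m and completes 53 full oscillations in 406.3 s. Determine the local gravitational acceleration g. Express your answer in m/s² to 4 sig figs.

T = 406.3/53 = 7.6660 s.
From T = 2π√(L/g), g = 4π²L/T² = 4π² × 14.57/7.6660² = 9.788 m/s².

9.788 m/s²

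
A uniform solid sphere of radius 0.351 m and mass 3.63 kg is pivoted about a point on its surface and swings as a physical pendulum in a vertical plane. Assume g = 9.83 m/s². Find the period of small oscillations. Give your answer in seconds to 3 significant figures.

1.40 s

I_cm = (2/5)mr² = 0.1789 kg·m². The pivot is at distance d = 0.351 m from the centre of mass.
By the parallel-axis theorem, I = I_cm + md² = 0.1789 + 0.4472 = 0.6261 kg·m².
T = 2π√(I/(mgd)) = 2π√(0.6261/(3.63 × 9.83 × 0.351)) = 1.40 s.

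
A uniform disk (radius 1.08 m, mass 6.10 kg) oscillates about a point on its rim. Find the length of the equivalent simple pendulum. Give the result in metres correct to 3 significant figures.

1.62 m

The equivalent simple-pendulum length is L_eq = I/(md), where I is about the pivot and d = 1.080 m.
I_cm = ½mR² = 3.558 kg·m², so I = I_cm + md² = 3.558 + 7.115 = 10.67 kg·m².
L_eq = 10.67/(6.10 × 1.080) = 1.62 m.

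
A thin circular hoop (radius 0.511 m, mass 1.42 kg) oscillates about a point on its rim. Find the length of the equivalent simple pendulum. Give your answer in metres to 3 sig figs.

1.02 m

The equivalent simple-pendulum length is L_eq = I/(md), where I is about the pivot and d = 0.5110 m.
I_cm = mR² = 0.3708 kg·m², so I = I_cm + md² = 0.3708 + 0.3708 = 0.7416 kg·m².
L_eq = 0.7416/(1.42 × 0.5110) = 1.02 m.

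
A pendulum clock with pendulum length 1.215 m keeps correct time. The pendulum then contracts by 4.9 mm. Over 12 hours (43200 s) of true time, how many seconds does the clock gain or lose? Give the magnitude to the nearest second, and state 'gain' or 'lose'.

gain 87 s

T ∝ √L, so T'/T = √(1.21010/1.215) = 0.997982.
In 43200 s of true time the clock registers 43200/0.997982 = 43287.4 s, so it gains 87 s.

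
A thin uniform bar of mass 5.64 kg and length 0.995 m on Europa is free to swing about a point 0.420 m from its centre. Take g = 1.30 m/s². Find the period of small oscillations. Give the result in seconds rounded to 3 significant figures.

For a physical pendulum T = 2π√(I/(mgd)), with d = 0.4200 m from pivot to centre of mass.
I_cm = mL²/12 = 5.64 × 0.995²/12 = 0.4653 kg·m²; I = I_cm + md² = 0.4653 + 5.64 × 0.4200² = 1.460 kg·m².
T = 2π√(1.460/(5.64 × 1.30 × 0.4200)) = 4.33 s.

4.33 s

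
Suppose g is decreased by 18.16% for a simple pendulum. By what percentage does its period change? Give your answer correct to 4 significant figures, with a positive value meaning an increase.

10.54%

T ∝ 1/√g, so T'/T = 1/√(0.81840) = 1.1054.
Percentage change in T = (1.1054 − 1) × 100% = 10.54%.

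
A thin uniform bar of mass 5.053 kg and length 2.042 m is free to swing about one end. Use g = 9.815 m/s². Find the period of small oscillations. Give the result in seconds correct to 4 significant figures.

2.340 s

For a physical pendulum T = 2π√(I/(mgd)), with d = 1.0210 m from pivot to centre of mass.
I_cm = mL²/12 = 5.053 × 2.042²/12 = 1.7558 kg·m²; I = I_cm + md² = 1.7558 + 5.053 × 1.0210² = 7.0233 kg·m².
T = 2π√(7.0233/(5.053 × 9.815 × 1.0210)) = 2.340 s.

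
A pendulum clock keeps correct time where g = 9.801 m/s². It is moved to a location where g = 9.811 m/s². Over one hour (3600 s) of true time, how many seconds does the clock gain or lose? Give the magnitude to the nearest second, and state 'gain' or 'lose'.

gain 2 s

The clock's period scales as T ∝ 1/√g, so T'/T = √(9.801/9.811) = 0.999490.
In 3600 s of true time the clock registers 3600/0.999490 = 3601.8 s, so it gains 2 s.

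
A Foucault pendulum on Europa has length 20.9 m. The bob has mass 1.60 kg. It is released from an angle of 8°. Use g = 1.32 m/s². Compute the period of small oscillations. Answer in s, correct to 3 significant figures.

25.0 s

T = 2π√(L/g) = 2π√(20.9/1.32) = 2π × 3.979 = 25.0 s.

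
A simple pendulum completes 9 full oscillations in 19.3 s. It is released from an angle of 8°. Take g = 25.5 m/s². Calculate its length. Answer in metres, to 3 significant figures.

T = 19.3/9 = 2.144 s.
From T = 2π√(L/g), L = gT²/(4π²) = 25.5 × 2.144²/(4π²) = 2.97 m.

2.97 m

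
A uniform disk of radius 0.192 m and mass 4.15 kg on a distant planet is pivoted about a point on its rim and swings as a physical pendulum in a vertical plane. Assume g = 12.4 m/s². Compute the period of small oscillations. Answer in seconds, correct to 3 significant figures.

I_cm = ½mr² = 0.07649 kg·m². The pivot is at distance d = 0.192 m from the centre of mass.
By the parallel-axis theorem, I = I_cm + md² = 0.07649 + 0.1530 = 0.2295 kg·m².
T = 2π√(I/(mgd)) = 2π√(0.2295/(4.15 × 12.4 × 0.192)) = 0.958 s.

0.958 s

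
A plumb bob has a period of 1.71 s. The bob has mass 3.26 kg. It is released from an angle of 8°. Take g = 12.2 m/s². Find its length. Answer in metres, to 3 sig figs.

From T = 2π√(L/g), L = gT²/(4π²) = 12.2 × 1.710²/(4π²) = 0.904 m.

0.904 m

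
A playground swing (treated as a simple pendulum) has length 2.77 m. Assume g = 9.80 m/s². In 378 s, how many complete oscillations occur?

113

T = 2π√(L/g) = 2π√(2.77/9.80) = 3.340 s.
Number of complete oscillations = ⌊378/3.340⌋ = ⌊113.2⌋ = 113.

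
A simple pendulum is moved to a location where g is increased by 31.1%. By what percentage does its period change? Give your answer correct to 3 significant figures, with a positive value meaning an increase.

-12.7%

T ∝ 1/√g, so T'/T = 1/√(1.311) = 0.8734.
Percentage change in T = (0.8734 − 1) × 100% = -12.7%.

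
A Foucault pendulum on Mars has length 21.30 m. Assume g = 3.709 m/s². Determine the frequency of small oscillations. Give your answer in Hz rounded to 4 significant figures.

0.06641 Hz

T = 2π√(L/g) = 2π√(21.30/3.709) = 15.057 s, so f = 1/T = 0.06641 Hz.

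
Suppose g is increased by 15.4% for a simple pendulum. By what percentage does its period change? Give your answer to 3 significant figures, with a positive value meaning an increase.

T ∝ 1/√g, so T'/T = 1/√(1.154) = 0.9309.
Percentage change in T = (0.9309 − 1) × 100% = -6.91%.

-6.91%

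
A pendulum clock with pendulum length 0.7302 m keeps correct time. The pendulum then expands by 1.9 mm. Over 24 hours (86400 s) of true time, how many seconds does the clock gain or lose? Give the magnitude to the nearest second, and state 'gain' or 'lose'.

T ∝ √L, so T'/T = √(0.73210/0.7302) = 1.00130.
In 86400 s of true time the clock registers 86400/1.00130 = 86287.8 s, so it loses 112 s.

lose 112 s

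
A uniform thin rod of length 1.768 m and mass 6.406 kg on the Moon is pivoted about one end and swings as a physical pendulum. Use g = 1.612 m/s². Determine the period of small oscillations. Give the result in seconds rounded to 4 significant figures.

5.373 s

For a physical pendulum T = 2π√(I/(mgd)), with d = 0.88400 m from pivot to centre of mass.
I_cm = mL²/12 = 6.406 × 1.768²/12 = 1.6687 kg·m²; I = I_cm + md² = 1.6687 + 6.406 × 0.88400² = 6.6747 kg·m².
T = 2π√(6.6747/(6.406 × 1.612 × 0.88400)) = 5.373 s.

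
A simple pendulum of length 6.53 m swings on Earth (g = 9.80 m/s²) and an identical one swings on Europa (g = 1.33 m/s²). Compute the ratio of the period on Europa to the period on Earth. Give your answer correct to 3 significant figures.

T ∝ 1/√g, so T₂/T₁ = √(g₁/g₂) = √(9.80/1.33) = 2.71.

2.71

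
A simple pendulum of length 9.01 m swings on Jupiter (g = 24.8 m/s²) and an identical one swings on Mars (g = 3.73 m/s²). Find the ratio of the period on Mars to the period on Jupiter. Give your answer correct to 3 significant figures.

2.58

T ∝ 1/√g, so T₂/T₁ = √(g₁/g₂) = √(24.8/3.73) = 2.58.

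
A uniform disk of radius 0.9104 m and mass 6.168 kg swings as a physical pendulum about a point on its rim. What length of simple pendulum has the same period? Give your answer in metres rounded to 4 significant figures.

The equivalent simple-pendulum length is L_eq = I/(md), where I is about the pivot and d = 0.91040 m.
I_cm = ½mR² = 2.5561 kg·m², so I = I_cm + md² = 2.5561 + 5.1122 = 7.6683 kg·m².
L_eq = 7.6683/(6.168 × 0.91040) = 1.366 m.

1.366 m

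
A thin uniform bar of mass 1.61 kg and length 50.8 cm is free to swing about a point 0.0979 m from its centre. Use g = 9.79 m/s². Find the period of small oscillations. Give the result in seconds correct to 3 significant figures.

1.13 s

For a physical pendulum T = 2π√(I/(mgd)), with d = 0.09790 m from pivot to centre of mass.
I_cm = mL²/12 = 1.61 × 0.508²/12 = 0.03462 kg·m²; I = I_cm + md² = 0.03462 + 1.61 × 0.09790² = 0.05005 kg·m².
T = 2π√(0.05005/(1.61 × 9.79 × 0.09790)) = 1.13 s.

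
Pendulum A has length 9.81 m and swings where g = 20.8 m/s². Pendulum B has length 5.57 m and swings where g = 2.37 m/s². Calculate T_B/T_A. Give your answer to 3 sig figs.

2.23

T = 2π√(L/g), so T_B/T_A = √((L_B/g_B)/(L_A/g_A)) = √((5.57/2.37)/(9.81/20.8)) = 2.23.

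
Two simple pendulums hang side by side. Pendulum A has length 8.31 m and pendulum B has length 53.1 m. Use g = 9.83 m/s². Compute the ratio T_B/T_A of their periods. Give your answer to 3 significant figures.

2.53

T ∝ √L, so T_B/T_A = √(L_B/L_A) = √(53.1/8.31) = 2.53.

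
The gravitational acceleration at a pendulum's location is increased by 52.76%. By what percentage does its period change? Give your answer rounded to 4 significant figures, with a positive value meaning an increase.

-19.09%

T ∝ 1/√g, so T'/T = 1/√(1.5276) = 0.80909.
Percentage change in T = (0.80909 − 1) × 100% = -19.09%.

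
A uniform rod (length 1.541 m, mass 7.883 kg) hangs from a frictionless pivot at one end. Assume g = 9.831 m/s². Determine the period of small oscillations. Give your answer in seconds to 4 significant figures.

For a physical pendulum T = 2π√(I/(mgd)), with d = 0.77050 m from pivot to centre of mass.
I_cm = mL²/12 = 7.883 × 1.541²/12 = 1.5600 kg·m²; I = I_cm + md² = 1.5600 + 7.883 × 0.77050² = 6.2399 kg·m².
T = 2π√(6.2399/(7.883 × 9.831 × 0.77050)) = 2.031 s.

2.031 s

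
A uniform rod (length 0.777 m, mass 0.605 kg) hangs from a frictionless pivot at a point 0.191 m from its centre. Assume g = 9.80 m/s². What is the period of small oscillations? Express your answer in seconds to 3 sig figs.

1.35 s

For a physical pendulum T = 2π√(I/(mgd)), with d = 0.1910 m from pivot to centre of mass.
I_cm = mL²/12 = 0.605 × 0.777²/12 = 0.03044 kg·m²; I = I_cm + md² = 0.03044 + 0.605 × 0.1910² = 0.05251 kg·m².
T = 2π√(0.05251/(0.605 × 9.80 × 0.1910)) = 1.35 s.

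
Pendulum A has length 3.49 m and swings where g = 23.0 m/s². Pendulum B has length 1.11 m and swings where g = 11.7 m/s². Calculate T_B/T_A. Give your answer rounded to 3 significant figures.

0.791

T = 2π√(L/g), so T_B/T_A = √((L_B/g_B)/(L_A/g_A)) = √((1.11/11.7)/(3.49/23.0)) = 0.791.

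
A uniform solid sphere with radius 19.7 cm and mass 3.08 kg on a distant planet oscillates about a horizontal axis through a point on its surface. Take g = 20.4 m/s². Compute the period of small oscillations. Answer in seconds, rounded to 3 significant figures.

I_cm = (2/5)mr² = 0.04781 kg·m². The pivot is at distance d = 0.197 m from the centre of mass.
By the parallel-axis theorem, I = I_cm + md² = 0.04781 + 0.1195 = 0.1673 kg·m².
T = 2π√(I/(mgd)) = 2π√(0.1673/(3.08 × 20.4 × 0.197)) = 0.731 s.

0.731 s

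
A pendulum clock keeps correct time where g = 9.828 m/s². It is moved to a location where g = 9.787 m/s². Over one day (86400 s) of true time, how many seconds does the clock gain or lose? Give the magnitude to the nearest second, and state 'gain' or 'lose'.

The clock's period scales as T ∝ 1/√g, so T'/T = √(9.828/9.787) = 1.00209.
In 86400 s of true time the clock registers 86400/1.00209 = 86219.6 s, so it loses 180 s.

lose 180 s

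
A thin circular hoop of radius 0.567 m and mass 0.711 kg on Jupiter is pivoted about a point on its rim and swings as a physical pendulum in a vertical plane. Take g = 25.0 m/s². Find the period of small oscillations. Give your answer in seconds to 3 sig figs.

I_cm = mr² = 0.2286 kg·m². The pivot is at distance d = 0.567 m from the centre of mass.
By the parallel-axis theorem, I = I_cm + md² = 0.2286 + 0.2286 = 0.4572 kg·m².
T = 2π√(I/(mgd)) = 2π√(0.4572/(0.711 × 25.0 × 0.567)) = 1.34 s.

1.34 s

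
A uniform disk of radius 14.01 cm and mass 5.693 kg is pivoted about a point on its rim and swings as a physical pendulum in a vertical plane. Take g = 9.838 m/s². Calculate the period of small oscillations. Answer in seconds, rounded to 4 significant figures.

0.9183 s

I_cm = ½mr² = 0.055871 kg·m². The pivot is at distance d = 0.1401 m from the centre of mass.
By the parallel-axis theorem, I = I_cm + md² = 0.055871 + 0.11174 = 0.16761 kg·m².
T = 2π√(I/(mgd)) = 2π√(0.16761/(5.693 × 9.838 × 0.1401)) = 0.9183 s.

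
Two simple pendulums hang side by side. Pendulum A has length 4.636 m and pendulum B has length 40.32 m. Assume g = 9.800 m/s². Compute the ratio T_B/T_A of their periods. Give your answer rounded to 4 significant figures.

T ∝ √L, so T_B/T_A = √(L_B/L_A) = √(40.32/4.636) = 2.949.

2.949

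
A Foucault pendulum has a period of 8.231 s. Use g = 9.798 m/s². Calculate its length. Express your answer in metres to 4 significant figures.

From T = 2π√(L/g), L = gT²/(4π²) = 9.798 × 8.2310²/(4π²) = 16.81 m.

16.81 m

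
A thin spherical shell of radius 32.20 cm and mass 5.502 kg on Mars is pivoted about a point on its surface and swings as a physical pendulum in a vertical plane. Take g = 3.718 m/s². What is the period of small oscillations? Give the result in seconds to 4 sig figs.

I_cm = (2/3)mr² = 0.38031 kg·m². The pivot is at distance d = 0.3220 m from the centre of mass.
By the parallel-axis theorem, I = I_cm + md² = 0.38031 + 0.57047 = 0.95078 kg·m².
T = 2π√(I/(mgd)) = 2π√(0.95078/(5.502 × 3.718 × 0.3220)) = 2.387 s.

2.387 s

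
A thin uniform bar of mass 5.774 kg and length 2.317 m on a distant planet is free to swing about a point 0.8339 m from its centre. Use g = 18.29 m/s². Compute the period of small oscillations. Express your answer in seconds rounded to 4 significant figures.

1.720 s

For a physical pendulum T = 2π√(I/(mgd)), with d = 0.83390 m from pivot to centre of mass.
I_cm = mL²/12 = 5.774 × 2.317²/12 = 2.5831 kg·m²; I = I_cm + md² = 2.5831 + 5.774 × 0.83390² = 6.5983 kg·m².
T = 2π√(6.5983/(5.774 × 18.29 × 0.83390)) = 1.720 s.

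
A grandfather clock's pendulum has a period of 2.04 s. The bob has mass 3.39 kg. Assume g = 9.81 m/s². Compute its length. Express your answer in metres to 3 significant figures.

From T = 2π√(L/g), L = gT²/(4π²) = 9.81 × 2.040²/(4π²) = 1.03 m.

1.03 m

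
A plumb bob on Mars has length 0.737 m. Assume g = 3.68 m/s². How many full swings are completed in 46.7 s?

T = 2π√(L/g) = 2π√(0.737/3.68) = 2.812 s.
Number of complete oscillations = ⌊46.7/2.812⌋ = ⌊16.61⌋ = 16.

16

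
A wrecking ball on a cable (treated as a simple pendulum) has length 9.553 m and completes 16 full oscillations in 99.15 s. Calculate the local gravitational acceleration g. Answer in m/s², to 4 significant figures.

T = 99.15/16 = 6.1969 s.
From T = 2π√(L/g), g = 4π²L/T² = 4π² × 9.553/6.1969² = 9.821 m/s².

9.821 m/s²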